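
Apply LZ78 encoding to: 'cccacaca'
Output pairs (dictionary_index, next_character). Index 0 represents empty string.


LZ78 encoding steps:
Dictionary: {0: ''}
Step 1: w='' (idx 0), next='c' -> output (0, 'c'), add 'c' as idx 1
Step 2: w='c' (idx 1), next='c' -> output (1, 'c'), add 'cc' as idx 2
Step 3: w='' (idx 0), next='a' -> output (0, 'a'), add 'a' as idx 3
Step 4: w='c' (idx 1), next='a' -> output (1, 'a'), add 'ca' as idx 4
Step 5: w='ca' (idx 4), end of input -> output (4, '')


Encoded: [(0, 'c'), (1, 'c'), (0, 'a'), (1, 'a'), (4, '')]


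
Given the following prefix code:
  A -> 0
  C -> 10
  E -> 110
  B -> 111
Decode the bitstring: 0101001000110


Decoding step by step:
Bits 0 -> A
Bits 10 -> C
Bits 10 -> C
Bits 0 -> A
Bits 10 -> C
Bits 0 -> A
Bits 0 -> A
Bits 110 -> E


Decoded message: ACCACAAE


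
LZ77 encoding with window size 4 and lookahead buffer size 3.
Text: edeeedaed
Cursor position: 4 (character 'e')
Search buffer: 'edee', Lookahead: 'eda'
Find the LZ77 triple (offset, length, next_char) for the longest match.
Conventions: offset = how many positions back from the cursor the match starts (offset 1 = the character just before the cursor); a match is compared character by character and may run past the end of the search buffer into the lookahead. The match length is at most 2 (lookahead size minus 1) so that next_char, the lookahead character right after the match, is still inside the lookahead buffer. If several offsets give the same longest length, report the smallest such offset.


Try each offset into the search buffer:
  offset=1 (pos 3, char 'e'): match length 1
  offset=2 (pos 2, char 'e'): match length 1
  offset=3 (pos 1, char 'd'): match length 0
  offset=4 (pos 0, char 'e'): match length 2
Longest match has length 2 at offset 4.
next_char = character at position 4 + 2 = 6 -> 'a'

Best match: offset=4, length=2 (matching 'ed' starting at position 0)
LZ77 triple: (4, 2, 'a')


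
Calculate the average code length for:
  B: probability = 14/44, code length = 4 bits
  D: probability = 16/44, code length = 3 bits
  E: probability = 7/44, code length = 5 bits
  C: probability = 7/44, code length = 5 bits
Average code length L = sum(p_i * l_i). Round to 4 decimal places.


Weighted contributions p_i * l_i:
  B: (14/44) * 4 = 56/44
  D: (16/44) * 3 = 48/44
  E: (7/44) * 5 = 35/44
  C: (7/44) * 5 = 35/44
Sum = (56 + 48 + 35 + 35)/44 = 174/44

L = 174/44 = 3.9545 bits/symbol


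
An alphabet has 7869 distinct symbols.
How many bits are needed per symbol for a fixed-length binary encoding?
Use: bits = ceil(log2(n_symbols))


log2(7869) = 12.942
Bracket: 2^12 = 4096 < 7869 <= 2^13 = 8192
So ceil(log2(7869)) = 13

bits = ceil(log2(7869)) = ceil(12.942) = 13 bits


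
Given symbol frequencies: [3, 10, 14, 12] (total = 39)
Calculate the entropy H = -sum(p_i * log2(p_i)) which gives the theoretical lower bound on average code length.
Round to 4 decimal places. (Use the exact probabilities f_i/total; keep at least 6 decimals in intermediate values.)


Per-symbol terms -p_i * log2(p_i) with p_i = f_i/39:
  p = 3/39 = 0.076923: log2(p) = -3.700440, -p*log2(p) = 0.284649
  p = 10/39 = 0.256410: log2(p) = -1.963474, -p*log2(p) = 0.503455
  p = 14/39 = 0.358974: log2(p) = -1.478047, -p*log2(p) = 0.530581
  p = 12/39 = 0.307692: log2(p) = -1.700440, -p*log2(p) = 0.523212
H = 0.284649 + 0.503455 + 0.530581 + 0.523212 = 1.841897

H = 1.8419 bits/symbol


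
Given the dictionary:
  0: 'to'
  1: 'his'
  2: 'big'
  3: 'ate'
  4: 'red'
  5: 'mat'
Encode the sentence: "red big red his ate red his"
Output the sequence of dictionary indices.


Look up each word in the dictionary:
  'red' -> 4
  'big' -> 2
  'red' -> 4
  'his' -> 1
  'ate' -> 3
  'red' -> 4
  'his' -> 1

Encoded: [4, 2, 4, 1, 3, 4, 1]


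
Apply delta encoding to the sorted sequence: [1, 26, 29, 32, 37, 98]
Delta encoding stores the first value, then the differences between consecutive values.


First value: 1
Deltas:
  26 - 1 = 25
  29 - 26 = 3
  32 - 29 = 3
  37 - 32 = 5
  98 - 37 = 61


Delta encoded: [1, 25, 3, 3, 5, 61]


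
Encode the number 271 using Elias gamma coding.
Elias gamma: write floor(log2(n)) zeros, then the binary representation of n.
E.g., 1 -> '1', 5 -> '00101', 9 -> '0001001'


num_bits = floor(log2(271)) + 1 = 9
leading_zeros = num_bits - 1 = 8
binary(271) = 100001111

Elias gamma(271) = '00000000' + '100001111' = 00000000100001111 (17 bits)


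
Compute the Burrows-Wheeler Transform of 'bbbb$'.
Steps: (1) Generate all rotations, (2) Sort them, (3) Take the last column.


Rotations (sorted):
  0: $bbbb -> last char: b
  1: b$bbb -> last char: b
  2: bb$bb -> last char: b
  3: bbb$b -> last char: b
  4: bbbb$ -> last char: $


BWT = bbbb$


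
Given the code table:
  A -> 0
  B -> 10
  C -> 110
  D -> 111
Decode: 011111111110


Decoding:
0 -> A
111 -> D
111 -> D
111 -> D
10 -> B


Result: ADDDB


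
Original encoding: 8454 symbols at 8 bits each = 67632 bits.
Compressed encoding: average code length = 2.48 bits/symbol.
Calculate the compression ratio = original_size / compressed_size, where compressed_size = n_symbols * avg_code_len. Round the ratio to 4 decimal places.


original_size = n_symbols * orig_bits = 8454 * 8 = 67632 bits
compressed_size = n_symbols * avg_code_len = 8454 * 2.48 = 20965.92 bits
ratio = original_size / compressed_size = 67632 / 20965.92 = 3.2258

Compression ratio = 3.2258


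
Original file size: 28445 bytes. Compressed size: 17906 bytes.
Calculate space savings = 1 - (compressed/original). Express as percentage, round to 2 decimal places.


ratio = compressed/original = 17906/28445 = 0.629496
savings = 1 - ratio = 1 - 0.629496 = 0.370504
as a percentage: 0.370504 * 100 = 37.05%

Space savings = 1 - 17906/28445 = 37.05%


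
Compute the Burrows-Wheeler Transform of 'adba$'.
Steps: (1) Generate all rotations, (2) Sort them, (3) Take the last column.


Rotations (sorted):
  0: $adba -> last char: a
  1: a$adb -> last char: b
  2: adba$ -> last char: $
  3: ba$ad -> last char: d
  4: dba$a -> last char: a


BWT = ab$da


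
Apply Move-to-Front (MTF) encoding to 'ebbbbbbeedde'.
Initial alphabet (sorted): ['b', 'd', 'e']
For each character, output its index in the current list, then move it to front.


MTF encoding:
'e': index 2 in ['b', 'd', 'e'] -> ['e', 'b', 'd']
'b': index 1 in ['e', 'b', 'd'] -> ['b', 'e', 'd']
'b': index 0 in ['b', 'e', 'd'] -> ['b', 'e', 'd']
'b': index 0 in ['b', 'e', 'd'] -> ['b', 'e', 'd']
'b': index 0 in ['b', 'e', 'd'] -> ['b', 'e', 'd']
'b': index 0 in ['b', 'e', 'd'] -> ['b', 'e', 'd']
'b': index 0 in ['b', 'e', 'd'] -> ['b', 'e', 'd']
'e': index 1 in ['b', 'e', 'd'] -> ['e', 'b', 'd']
'e': index 0 in ['e', 'b', 'd'] -> ['e', 'b', 'd']
'd': index 2 in ['e', 'b', 'd'] -> ['d', 'e', 'b']
'd': index 0 in ['d', 'e', 'b'] -> ['d', 'e', 'b']
'e': index 1 in ['d', 'e', 'b'] -> ['e', 'd', 'b']


Output: [2, 1, 0, 0, 0, 0, 0, 1, 0, 2, 0, 1]


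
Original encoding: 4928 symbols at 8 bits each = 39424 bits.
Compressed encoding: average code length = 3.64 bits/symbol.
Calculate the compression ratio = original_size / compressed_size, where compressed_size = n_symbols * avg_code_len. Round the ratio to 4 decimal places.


original_size = n_symbols * orig_bits = 4928 * 8 = 39424 bits
compressed_size = n_symbols * avg_code_len = 4928 * 3.64 = 17937.92 bits
ratio = original_size / compressed_size = 39424 / 17937.92 = 2.1978

Compression ratio = 2.1978


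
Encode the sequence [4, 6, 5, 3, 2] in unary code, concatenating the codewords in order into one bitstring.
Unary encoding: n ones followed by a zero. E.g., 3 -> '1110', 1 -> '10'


Encode each number as n ones followed by a terminating 0:
  4 -> 11110 (5 bits)
  6 -> 1111110 (7 bits)
  5 -> 111110 (6 bits)
  3 -> 1110 (4 bits)
  2 -> 110 (3 bits)
Total length = 5 + 7 + 6 + 4 + 3 = 25 bits.

Unary([4, 6, 5, 3, 2]) = 1111011111101111101110110 (25 bits)


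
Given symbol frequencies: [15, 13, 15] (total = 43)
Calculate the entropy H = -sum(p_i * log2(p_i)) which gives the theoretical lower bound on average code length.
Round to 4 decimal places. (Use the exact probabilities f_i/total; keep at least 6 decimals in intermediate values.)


Per-symbol terms -p_i * log2(p_i) with p_i = f_i/43:
  p = 15/43 = 0.348837: log2(p) = -1.519374, -p*log2(p) = 0.530014
  p = 13/43 = 0.302326: log2(p) = -1.725825, -p*log2(p) = 0.521761
  p = 15/43 = 0.348837: log2(p) = -1.519374, -p*log2(p) = 0.530014
H = 0.530014 + 0.521761 + 0.530014 = 1.581789

H = 1.5818 bits/symbol


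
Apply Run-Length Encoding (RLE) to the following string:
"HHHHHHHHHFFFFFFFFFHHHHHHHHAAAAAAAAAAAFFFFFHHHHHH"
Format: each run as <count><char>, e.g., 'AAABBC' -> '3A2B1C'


Scanning runs left to right:
  i=0: run of 'H' x 9 -> '9H'
  i=9: run of 'F' x 9 -> '9F'
  i=18: run of 'H' x 8 -> '8H'
  i=26: run of 'A' x 11 -> '11A'
  i=37: run of 'F' x 5 -> '5F'
  i=42: run of 'H' x 6 -> '6H'

RLE = 9H9F8H11A5F6H


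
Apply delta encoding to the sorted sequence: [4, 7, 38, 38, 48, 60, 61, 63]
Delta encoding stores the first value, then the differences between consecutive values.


First value: 4
Deltas:
  7 - 4 = 3
  38 - 7 = 31
  38 - 38 = 0
  48 - 38 = 10
  60 - 48 = 12
  61 - 60 = 1
  63 - 61 = 2


Delta encoded: [4, 3, 31, 0, 10, 12, 1, 2]


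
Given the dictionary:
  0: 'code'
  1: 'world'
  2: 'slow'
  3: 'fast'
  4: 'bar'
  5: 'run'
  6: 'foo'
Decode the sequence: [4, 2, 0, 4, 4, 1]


Look up each index in the dictionary:
  4 -> 'bar'
  2 -> 'slow'
  0 -> 'code'
  4 -> 'bar'
  4 -> 'bar'
  1 -> 'world'

Decoded: "bar slow code bar bar world"


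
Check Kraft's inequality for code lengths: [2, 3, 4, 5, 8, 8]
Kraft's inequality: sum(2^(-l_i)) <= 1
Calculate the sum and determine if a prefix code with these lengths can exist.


Sum = 2^(-2) + 2^(-3) + 2^(-4) + 2^(-5) + 2^(-8) + 2^(-8)
    = 0.25 + 0.125 + 0.0625 + 0.03125 + 0.00390625 + 0.00390625
    = 122/256 = 0.4765625
Since 0.4765625 <= 1, Kraft's inequality IS satisfied.
A prefix code with these lengths CAN exist.

Kraft sum = 0.4765625. Satisfied.


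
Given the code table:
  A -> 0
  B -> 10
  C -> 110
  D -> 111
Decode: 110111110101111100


Decoding:
110 -> C
111 -> D
110 -> C
10 -> B
111 -> D
110 -> C
0 -> A


Result: CDCBDCA


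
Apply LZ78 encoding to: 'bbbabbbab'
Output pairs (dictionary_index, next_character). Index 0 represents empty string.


LZ78 encoding steps:
Dictionary: {0: ''}
Step 1: w='' (idx 0), next='b' -> output (0, 'b'), add 'b' as idx 1
Step 2: w='b' (idx 1), next='b' -> output (1, 'b'), add 'bb' as idx 2
Step 3: w='' (idx 0), next='a' -> output (0, 'a'), add 'a' as idx 3
Step 4: w='bb' (idx 2), next='b' -> output (2, 'b'), add 'bbb' as idx 4
Step 5: w='a' (idx 3), next='b' -> output (3, 'b'), add 'ab' as idx 5


Encoded: [(0, 'b'), (1, 'b'), (0, 'a'), (2, 'b'), (3, 'b')]


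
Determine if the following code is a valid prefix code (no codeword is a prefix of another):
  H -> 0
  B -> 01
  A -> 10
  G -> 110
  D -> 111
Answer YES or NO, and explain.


Checking each pair (does one codeword prefix another?):
  H='0' vs B='01': prefix -- VIOLATION

NO -- this is NOT a valid prefix code. H (0) is a prefix of B (01).


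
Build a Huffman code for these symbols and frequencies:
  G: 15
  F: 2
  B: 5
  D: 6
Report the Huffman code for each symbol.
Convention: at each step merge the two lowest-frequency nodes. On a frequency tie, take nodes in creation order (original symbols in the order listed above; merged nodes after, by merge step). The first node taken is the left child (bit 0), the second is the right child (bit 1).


Huffman tree construction:
Step 1: Merge F(2) + B(5) = 7
Step 2: Merge D(6) + (F+B)(7) = 13
Step 3: Merge (D+(F+B))(13) + G(15) = 28
Read each symbol's code off the tree from the root (left child = 0, right child = 1).

Codes:
  G: 1 (length 1)
  F: 010 (length 3)
  B: 011 (length 3)
  D: 00 (length 2)
Average code length: 48/28 = 1.7143 bits/symbol


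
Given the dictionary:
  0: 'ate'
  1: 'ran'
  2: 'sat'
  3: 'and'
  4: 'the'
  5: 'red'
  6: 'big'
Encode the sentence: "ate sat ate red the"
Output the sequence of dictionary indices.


Look up each word in the dictionary:
  'ate' -> 0
  'sat' -> 2
  'ate' -> 0
  'red' -> 5
  'the' -> 4

Encoded: [0, 2, 0, 5, 4]


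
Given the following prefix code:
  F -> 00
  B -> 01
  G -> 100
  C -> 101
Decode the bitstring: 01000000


Decoding step by step:
Bits 01 -> B
Bits 00 -> F
Bits 00 -> F
Bits 00 -> F


Decoded message: BFFF


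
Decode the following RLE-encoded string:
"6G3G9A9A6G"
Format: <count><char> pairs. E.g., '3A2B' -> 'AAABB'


Expanding each <count><char> pair:
  6G -> 'GGGGGG'
  3G -> 'GGG'
  9A -> 'AAAAAAAAA'
  9A -> 'AAAAAAAAA'
  6G -> 'GGGGGG'

Decoded = GGGGGGGGGAAAAAAAAAAAAAAAAAAGGGGGG


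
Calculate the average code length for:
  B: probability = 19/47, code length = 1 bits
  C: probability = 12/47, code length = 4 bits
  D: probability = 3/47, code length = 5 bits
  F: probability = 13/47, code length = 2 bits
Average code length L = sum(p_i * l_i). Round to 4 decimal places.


Weighted contributions p_i * l_i:
  B: (19/47) * 1 = 19/47
  C: (12/47) * 4 = 48/47
  D: (3/47) * 5 = 15/47
  F: (13/47) * 2 = 26/47
Sum = (19 + 48 + 15 + 26)/47 = 108/47

L = 108/47 = 2.2979 bits/symbol


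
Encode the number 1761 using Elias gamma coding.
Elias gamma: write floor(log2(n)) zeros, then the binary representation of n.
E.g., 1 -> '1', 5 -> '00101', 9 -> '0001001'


num_bits = floor(log2(1761)) + 1 = 11
leading_zeros = num_bits - 1 = 10
binary(1761) = 11011100001

Elias gamma(1761) = '0000000000' + '11011100001' = 000000000011011100001 (21 bits)


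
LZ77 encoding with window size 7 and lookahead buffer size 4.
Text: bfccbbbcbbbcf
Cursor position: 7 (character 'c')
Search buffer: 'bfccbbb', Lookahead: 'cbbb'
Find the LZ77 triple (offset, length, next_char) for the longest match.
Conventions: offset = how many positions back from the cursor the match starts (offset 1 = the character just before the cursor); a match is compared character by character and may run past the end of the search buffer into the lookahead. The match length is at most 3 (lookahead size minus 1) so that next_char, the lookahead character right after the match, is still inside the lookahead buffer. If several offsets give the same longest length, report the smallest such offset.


Try each offset into the search buffer:
  offset=1 (pos 6, char 'b'): match length 0
  offset=2 (pos 5, char 'b'): match length 0
  offset=3 (pos 4, char 'b'): match length 0
  offset=4 (pos 3, char 'c'): match length 3
  offset=5 (pos 2, char 'c'): match length 1
  offset=6 (pos 1, char 'f'): match length 0
  offset=7 (pos 0, char 'b'): match length 0
Longest match has length 3 at offset 4.
next_char = character at position 7 + 3 = 10 -> 'b'

Best match: offset=4, length=3 (matching 'cbb' starting at position 3)
LZ77 triple: (4, 3, 'b')


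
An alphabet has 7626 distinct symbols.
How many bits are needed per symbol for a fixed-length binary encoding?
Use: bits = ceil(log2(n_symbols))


log2(7626) = 12.8967
Bracket: 2^12 = 4096 < 7626 <= 2^13 = 8192
So ceil(log2(7626)) = 13

bits = ceil(log2(7626)) = ceil(12.8967) = 13 bits


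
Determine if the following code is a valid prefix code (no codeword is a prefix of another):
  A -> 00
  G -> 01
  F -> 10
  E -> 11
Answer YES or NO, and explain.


Checking each pair (does one codeword prefix another?):
  A='00' vs G='01': no prefix
  A='00' vs F='10': no prefix
  A='00' vs E='11': no prefix
  G='01' vs A='00': no prefix
  G='01' vs F='10': no prefix
  G='01' vs E='11': no prefix
  F='10' vs A='00': no prefix
  F='10' vs G='01': no prefix
  F='10' vs E='11': no prefix
  E='11' vs A='00': no prefix
  E='11' vs G='01': no prefix
  E='11' vs F='10': no prefix
No violation found over all pairs.

YES -- this is a valid prefix code. No codeword is a prefix of any other codeword.


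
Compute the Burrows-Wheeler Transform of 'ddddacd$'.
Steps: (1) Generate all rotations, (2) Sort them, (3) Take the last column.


Rotations (sorted):
  0: $ddddacd -> last char: d
  1: acd$dddd -> last char: d
  2: cd$dddda -> last char: a
  3: d$ddddac -> last char: c
  4: dacd$ddd -> last char: d
  5: ddacd$dd -> last char: d
  6: dddacd$d -> last char: d
  7: ddddacd$ -> last char: $


BWT = ddacddd$


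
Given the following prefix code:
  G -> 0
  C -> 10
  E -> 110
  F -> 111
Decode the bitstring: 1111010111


Decoding step by step:
Bits 111 -> F
Bits 10 -> C
Bits 10 -> C
Bits 111 -> F


Decoded message: FCCF


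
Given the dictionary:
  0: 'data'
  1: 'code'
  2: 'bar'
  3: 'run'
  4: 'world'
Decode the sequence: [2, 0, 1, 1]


Look up each index in the dictionary:
  2 -> 'bar'
  0 -> 'data'
  1 -> 'code'
  1 -> 'code'

Decoded: "bar data code code"


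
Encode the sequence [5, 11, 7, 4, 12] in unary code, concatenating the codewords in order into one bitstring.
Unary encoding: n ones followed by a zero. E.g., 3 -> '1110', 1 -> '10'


Encode each number as n ones followed by a terminating 0:
  5 -> 111110 (6 bits)
  11 -> 111111111110 (12 bits)
  7 -> 11111110 (8 bits)
  4 -> 11110 (5 bits)
  12 -> 1111111111110 (13 bits)
Total length = 6 + 12 + 8 + 5 + 13 = 44 bits.

Unary([5, 11, 7, 4, 12]) = 11111011111111111011111110111101111111111110 (44 bits)


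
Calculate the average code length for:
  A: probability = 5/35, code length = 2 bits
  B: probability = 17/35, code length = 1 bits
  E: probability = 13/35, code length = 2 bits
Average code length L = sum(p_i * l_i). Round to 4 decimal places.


Weighted contributions p_i * l_i:
  A: (5/35) * 2 = 10/35
  B: (17/35) * 1 = 17/35
  E: (13/35) * 2 = 26/35
Sum = (10 + 17 + 26)/35 = 53/35

L = 53/35 = 1.5143 bits/symbol


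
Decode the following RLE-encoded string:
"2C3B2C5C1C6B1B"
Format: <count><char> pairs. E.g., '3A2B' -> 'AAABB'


Expanding each <count><char> pair:
  2C -> 'CC'
  3B -> 'BBB'
  2C -> 'CC'
  5C -> 'CCCCC'
  1C -> 'C'
  6B -> 'BBBBBB'
  1B -> 'B'

Decoded = CCBBBCCCCCCCCBBBBBBB


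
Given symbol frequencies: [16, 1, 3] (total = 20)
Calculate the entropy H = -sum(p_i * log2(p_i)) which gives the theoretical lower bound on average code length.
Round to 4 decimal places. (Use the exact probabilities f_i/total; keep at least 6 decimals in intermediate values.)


Per-symbol terms -p_i * log2(p_i) with p_i = f_i/20:
  p = 16/20 = 0.800000: log2(p) = -0.321928, -p*log2(p) = 0.257542
  p = 1/20 = 0.050000: log2(p) = -4.321928, -p*log2(p) = 0.216096
  p = 3/20 = 0.150000: log2(p) = -2.736966, -p*log2(p) = 0.410545
H = 0.257542 + 0.216096 + 0.410545 = 0.884183

H = 0.8842 bits/symbol


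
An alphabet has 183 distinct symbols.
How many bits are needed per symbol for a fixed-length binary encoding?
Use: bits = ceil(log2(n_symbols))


log2(183) = 7.5157
Bracket: 2^7 = 128 < 183 <= 2^8 = 256
So ceil(log2(183)) = 8

bits = ceil(log2(183)) = ceil(7.5157) = 8 bits


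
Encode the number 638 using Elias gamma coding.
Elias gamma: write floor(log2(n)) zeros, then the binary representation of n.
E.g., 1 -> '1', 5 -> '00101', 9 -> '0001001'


num_bits = floor(log2(638)) + 1 = 10
leading_zeros = num_bits - 1 = 9
binary(638) = 1001111110

Elias gamma(638) = '000000000' + '1001111110' = 0000000001001111110 (19 bits)


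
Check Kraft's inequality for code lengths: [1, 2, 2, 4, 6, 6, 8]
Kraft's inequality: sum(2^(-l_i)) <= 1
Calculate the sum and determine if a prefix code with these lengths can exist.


Sum = 2^(-1) + 2^(-2) + 2^(-2) + 2^(-4) + 2^(-6) + 2^(-6) + 2^(-8)
    = 0.5 + 0.25 + 0.25 + 0.0625 + 0.015625 + 0.015625 + 0.00390625
    = 281/256 = 1.09765625
Since 1.09765625 > 1, Kraft's inequality is NOT satisfied.
A prefix code with these lengths CANNOT exist.

Kraft sum = 1.09765625. Not satisfied.


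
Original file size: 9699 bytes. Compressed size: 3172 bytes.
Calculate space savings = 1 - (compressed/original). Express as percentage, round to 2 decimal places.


ratio = compressed/original = 3172/9699 = 0.327044
savings = 1 - ratio = 1 - 0.327044 = 0.672956
as a percentage: 0.672956 * 100 = 67.3%

Space savings = 1 - 3172/9699 = 67.3%


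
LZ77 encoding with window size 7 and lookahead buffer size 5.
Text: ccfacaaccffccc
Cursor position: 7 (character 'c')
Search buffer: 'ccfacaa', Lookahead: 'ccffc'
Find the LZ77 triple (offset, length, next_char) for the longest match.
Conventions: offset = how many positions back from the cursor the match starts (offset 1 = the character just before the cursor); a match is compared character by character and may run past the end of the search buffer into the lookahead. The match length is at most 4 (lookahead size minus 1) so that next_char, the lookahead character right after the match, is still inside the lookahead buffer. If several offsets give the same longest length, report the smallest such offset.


Try each offset into the search buffer:
  offset=1 (pos 6, char 'a'): match length 0
  offset=2 (pos 5, char 'a'): match length 0
  offset=3 (pos 4, char 'c'): match length 1
  offset=4 (pos 3, char 'a'): match length 0
  offset=5 (pos 2, char 'f'): match length 0
  offset=6 (pos 1, char 'c'): match length 1
  offset=7 (pos 0, char 'c'): match length 3
Longest match has length 3 at offset 7.
next_char = character at position 7 + 3 = 10 -> 'f'

Best match: offset=7, length=3 (matching 'ccf' starting at position 0)
LZ77 triple: (7, 3, 'f')


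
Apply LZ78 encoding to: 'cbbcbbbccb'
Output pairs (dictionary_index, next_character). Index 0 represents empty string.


LZ78 encoding steps:
Dictionary: {0: ''}
Step 1: w='' (idx 0), next='c' -> output (0, 'c'), add 'c' as idx 1
Step 2: w='' (idx 0), next='b' -> output (0, 'b'), add 'b' as idx 2
Step 3: w='b' (idx 2), next='c' -> output (2, 'c'), add 'bc' as idx 3
Step 4: w='b' (idx 2), next='b' -> output (2, 'b'), add 'bb' as idx 4
Step 5: w='bc' (idx 3), next='c' -> output (3, 'c'), add 'bcc' as idx 5
Step 6: w='b' (idx 2), end of input -> output (2, '')


Encoded: [(0, 'c'), (0, 'b'), (2, 'c'), (2, 'b'), (3, 'c'), (2, '')]


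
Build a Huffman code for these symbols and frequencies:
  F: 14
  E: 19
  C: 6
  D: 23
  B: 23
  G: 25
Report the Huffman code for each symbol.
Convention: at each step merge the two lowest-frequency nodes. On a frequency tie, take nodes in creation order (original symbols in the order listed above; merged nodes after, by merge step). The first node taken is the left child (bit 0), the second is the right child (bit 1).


Huffman tree construction:
Step 1: Merge C(6) + F(14) = 20
Step 2: Merge E(19) + (C+F)(20) = 39
Step 3: Merge D(23) + B(23) = 46
Step 4: Merge G(25) + (E+(C+F))(39) = 64
Step 5: Merge (D+B)(46) + (G+(E+(C+F)))(64) = 110
Read each symbol's code off the tree from the root (left child = 0, right child = 1).

Codes:
  F: 1111 (length 4)
  E: 110 (length 3)
  C: 1110 (length 4)
  D: 00 (length 2)
  B: 01 (length 2)
  G: 10 (length 2)
Average code length: 279/110 = 2.5364 bits/symbol


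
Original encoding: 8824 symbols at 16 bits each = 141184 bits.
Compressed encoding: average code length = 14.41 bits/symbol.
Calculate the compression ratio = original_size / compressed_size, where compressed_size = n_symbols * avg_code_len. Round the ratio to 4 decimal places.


original_size = n_symbols * orig_bits = 8824 * 16 = 141184 bits
compressed_size = n_symbols * avg_code_len = 8824 * 14.41 = 127153.84 bits
ratio = original_size / compressed_size = 141184 / 127153.84 = 1.1103

Compression ratio = 1.1103


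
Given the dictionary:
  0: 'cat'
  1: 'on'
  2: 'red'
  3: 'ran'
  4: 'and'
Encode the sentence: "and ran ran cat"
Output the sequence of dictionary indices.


Look up each word in the dictionary:
  'and' -> 4
  'ran' -> 3
  'ran' -> 3
  'cat' -> 0

Encoded: [4, 3, 3, 0]


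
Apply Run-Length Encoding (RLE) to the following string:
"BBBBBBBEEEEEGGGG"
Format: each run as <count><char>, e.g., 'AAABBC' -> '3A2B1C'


Scanning runs left to right:
  i=0: run of 'B' x 7 -> '7B'
  i=7: run of 'E' x 5 -> '5E'
  i=12: run of 'G' x 4 -> '4G'

RLE = 7B5E4G


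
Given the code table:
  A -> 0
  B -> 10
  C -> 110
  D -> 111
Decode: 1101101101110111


Decoding:
110 -> C
110 -> C
110 -> C
111 -> D
0 -> A
111 -> D


Result: CCCDAD


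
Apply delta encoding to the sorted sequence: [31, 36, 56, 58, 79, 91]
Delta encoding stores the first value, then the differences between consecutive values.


First value: 31
Deltas:
  36 - 31 = 5
  56 - 36 = 20
  58 - 56 = 2
  79 - 58 = 21
  91 - 79 = 12


Delta encoded: [31, 5, 20, 2, 21, 12]


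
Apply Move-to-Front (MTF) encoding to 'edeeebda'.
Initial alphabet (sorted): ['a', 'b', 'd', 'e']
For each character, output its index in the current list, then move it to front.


MTF encoding:
'e': index 3 in ['a', 'b', 'd', 'e'] -> ['e', 'a', 'b', 'd']
'd': index 3 in ['e', 'a', 'b', 'd'] -> ['d', 'e', 'a', 'b']
'e': index 1 in ['d', 'e', 'a', 'b'] -> ['e', 'd', 'a', 'b']
'e': index 0 in ['e', 'd', 'a', 'b'] -> ['e', 'd', 'a', 'b']
'e': index 0 in ['e', 'd', 'a', 'b'] -> ['e', 'd', 'a', 'b']
'b': index 3 in ['e', 'd', 'a', 'b'] -> ['b', 'e', 'd', 'a']
'd': index 2 in ['b', 'e', 'd', 'a'] -> ['d', 'b', 'e', 'a']
'a': index 3 in ['d', 'b', 'e', 'a'] -> ['a', 'd', 'b', 'e']


Output: [3, 3, 1, 0, 0, 3, 2, 3]


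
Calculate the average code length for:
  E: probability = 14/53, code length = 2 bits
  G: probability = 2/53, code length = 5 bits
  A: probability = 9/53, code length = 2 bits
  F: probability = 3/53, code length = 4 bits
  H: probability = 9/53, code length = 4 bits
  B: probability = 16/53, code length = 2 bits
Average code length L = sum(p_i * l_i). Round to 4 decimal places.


Weighted contributions p_i * l_i:
  E: (14/53) * 2 = 28/53
  G: (2/53) * 5 = 10/53
  A: (9/53) * 2 = 18/53
  F: (3/53) * 4 = 12/53
  H: (9/53) * 4 = 36/53
  B: (16/53) * 2 = 32/53
Sum = (28 + 10 + 18 + 12 + 36 + 32)/53 = 136/53

L = 136/53 = 2.5660 bits/symbol


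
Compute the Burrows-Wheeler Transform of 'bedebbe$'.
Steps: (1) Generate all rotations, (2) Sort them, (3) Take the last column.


Rotations (sorted):
  0: $bedebbe -> last char: e
  1: bbe$bede -> last char: e
  2: be$bedeb -> last char: b
  3: bedebbe$ -> last char: $
  4: debbe$be -> last char: e
  5: e$bedebb -> last char: b
  6: ebbe$bed -> last char: d
  7: edebbe$b -> last char: b


BWT = eeb$ebdb


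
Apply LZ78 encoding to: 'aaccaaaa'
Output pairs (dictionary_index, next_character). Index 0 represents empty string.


LZ78 encoding steps:
Dictionary: {0: ''}
Step 1: w='' (idx 0), next='a' -> output (0, 'a'), add 'a' as idx 1
Step 2: w='a' (idx 1), next='c' -> output (1, 'c'), add 'ac' as idx 2
Step 3: w='' (idx 0), next='c' -> output (0, 'c'), add 'c' as idx 3
Step 4: w='a' (idx 1), next='a' -> output (1, 'a'), add 'aa' as idx 4
Step 5: w='aa' (idx 4), end of input -> output (4, '')


Encoded: [(0, 'a'), (1, 'c'), (0, 'c'), (1, 'a'), (4, '')]


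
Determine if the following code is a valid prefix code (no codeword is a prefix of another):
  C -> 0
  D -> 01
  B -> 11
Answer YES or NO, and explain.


Checking each pair (does one codeword prefix another?):
  C='0' vs D='01': prefix -- VIOLATION

NO -- this is NOT a valid prefix code. C (0) is a prefix of D (01).


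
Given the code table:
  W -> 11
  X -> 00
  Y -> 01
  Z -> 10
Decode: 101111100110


Decoding:
10 -> Z
11 -> W
11 -> W
10 -> Z
01 -> Y
10 -> Z


Result: ZWWZYZ


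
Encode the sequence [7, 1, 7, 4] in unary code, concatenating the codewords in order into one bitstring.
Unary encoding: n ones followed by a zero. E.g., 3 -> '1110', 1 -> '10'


Encode each number as n ones followed by a terminating 0:
  7 -> 11111110 (8 bits)
  1 -> 10 (2 bits)
  7 -> 11111110 (8 bits)
  4 -> 11110 (5 bits)
Total length = 8 + 2 + 8 + 5 = 23 bits.

Unary([7, 1, 7, 4]) = 11111110101111111011110 (23 bits)


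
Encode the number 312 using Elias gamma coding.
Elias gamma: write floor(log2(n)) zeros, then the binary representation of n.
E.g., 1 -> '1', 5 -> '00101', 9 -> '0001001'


num_bits = floor(log2(312)) + 1 = 9
leading_zeros = num_bits - 1 = 8
binary(312) = 100111000

Elias gamma(312) = '00000000' + '100111000' = 00000000100111000 (17 bits)


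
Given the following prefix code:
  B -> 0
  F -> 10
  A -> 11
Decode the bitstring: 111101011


Decoding step by step:
Bits 11 -> A
Bits 11 -> A
Bits 0 -> B
Bits 10 -> F
Bits 11 -> A


Decoded message: AABFA


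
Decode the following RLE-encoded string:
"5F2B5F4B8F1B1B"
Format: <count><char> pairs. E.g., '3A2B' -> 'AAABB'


Expanding each <count><char> pair:
  5F -> 'FFFFF'
  2B -> 'BB'
  5F -> 'FFFFF'
  4B -> 'BBBB'
  8F -> 'FFFFFFFF'
  1B -> 'B'
  1B -> 'B'

Decoded = FFFFFBBFFFFFBBBBFFFFFFFFBB


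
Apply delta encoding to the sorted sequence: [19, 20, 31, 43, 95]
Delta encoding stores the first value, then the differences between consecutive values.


First value: 19
Deltas:
  20 - 19 = 1
  31 - 20 = 11
  43 - 31 = 12
  95 - 43 = 52


Delta encoded: [19, 1, 11, 12, 52]


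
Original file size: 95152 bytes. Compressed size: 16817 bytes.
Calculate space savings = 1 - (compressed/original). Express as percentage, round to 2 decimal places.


ratio = compressed/original = 16817/95152 = 0.176738
savings = 1 - ratio = 1 - 0.176738 = 0.823262
as a percentage: 0.823262 * 100 = 82.33%

Space savings = 1 - 16817/95152 = 82.33%


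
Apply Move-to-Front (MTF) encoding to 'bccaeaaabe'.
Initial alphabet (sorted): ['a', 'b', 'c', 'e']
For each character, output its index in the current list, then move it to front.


MTF encoding:
'b': index 1 in ['a', 'b', 'c', 'e'] -> ['b', 'a', 'c', 'e']
'c': index 2 in ['b', 'a', 'c', 'e'] -> ['c', 'b', 'a', 'e']
'c': index 0 in ['c', 'b', 'a', 'e'] -> ['c', 'b', 'a', 'e']
'a': index 2 in ['c', 'b', 'a', 'e'] -> ['a', 'c', 'b', 'e']
'e': index 3 in ['a', 'c', 'b', 'e'] -> ['e', 'a', 'c', 'b']
'a': index 1 in ['e', 'a', 'c', 'b'] -> ['a', 'e', 'c', 'b']
'a': index 0 in ['a', 'e', 'c', 'b'] -> ['a', 'e', 'c', 'b']
'a': index 0 in ['a', 'e', 'c', 'b'] -> ['a', 'e', 'c', 'b']
'b': index 3 in ['a', 'e', 'c', 'b'] -> ['b', 'a', 'e', 'c']
'e': index 2 in ['b', 'a', 'e', 'c'] -> ['e', 'b', 'a', 'c']


Output: [1, 2, 0, 2, 3, 1, 0, 0, 3, 2]


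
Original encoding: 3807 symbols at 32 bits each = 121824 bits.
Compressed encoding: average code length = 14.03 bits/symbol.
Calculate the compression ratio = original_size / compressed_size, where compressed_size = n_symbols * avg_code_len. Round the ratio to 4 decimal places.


original_size = n_symbols * orig_bits = 3807 * 32 = 121824 bits
compressed_size = n_symbols * avg_code_len = 3807 * 14.03 = 53412.21 bits
ratio = original_size / compressed_size = 121824 / 53412.21 = 2.2808

Compression ratio = 2.2808


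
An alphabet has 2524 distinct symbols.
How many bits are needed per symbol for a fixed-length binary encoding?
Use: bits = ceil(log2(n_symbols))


log2(2524) = 11.3015
Bracket: 2^11 = 2048 < 2524 <= 2^12 = 4096
So ceil(log2(2524)) = 12

bits = ceil(log2(2524)) = ceil(11.3015) = 12 bits


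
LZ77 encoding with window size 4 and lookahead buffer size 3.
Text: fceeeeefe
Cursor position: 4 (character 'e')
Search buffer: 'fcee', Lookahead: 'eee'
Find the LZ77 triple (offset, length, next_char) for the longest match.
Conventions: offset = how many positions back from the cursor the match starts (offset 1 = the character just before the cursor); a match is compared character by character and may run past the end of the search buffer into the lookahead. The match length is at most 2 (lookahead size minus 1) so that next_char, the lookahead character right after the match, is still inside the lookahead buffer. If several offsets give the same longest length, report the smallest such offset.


Try each offset into the search buffer:
  offset=1 (pos 3, char 'e'): match length 2
  offset=2 (pos 2, char 'e'): match length 2
  offset=3 (pos 1, char 'c'): match length 0
  offset=4 (pos 0, char 'f'): match length 0
Longest match has length 2, found at offsets 1, 2; take the smallest, offset 1.
next_char = character at position 4 + 2 = 6 -> 'e'

Best match: offset=1, length=2 (matching 'ee' starting at position 3)
LZ77 triple: (1, 2, 'e')


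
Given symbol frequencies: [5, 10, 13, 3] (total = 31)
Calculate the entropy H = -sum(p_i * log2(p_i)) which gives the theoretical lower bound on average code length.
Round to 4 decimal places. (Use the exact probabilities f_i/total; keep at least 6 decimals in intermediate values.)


Per-symbol terms -p_i * log2(p_i) with p_i = f_i/31:
  p = 5/31 = 0.161290: log2(p) = -2.632268, -p*log2(p) = 0.424559
  p = 10/31 = 0.322581: log2(p) = -1.632268, -p*log2(p) = 0.526538
  p = 13/31 = 0.419355: log2(p) = -1.253757, -p*log2(p) = 0.525769
  p = 3/31 = 0.096774: log2(p) = -3.369234, -p*log2(p) = 0.326055
H = 0.424559 + 0.526538 + 0.525769 + 0.326055 = 1.802921

H = 1.8029 bits/symbol


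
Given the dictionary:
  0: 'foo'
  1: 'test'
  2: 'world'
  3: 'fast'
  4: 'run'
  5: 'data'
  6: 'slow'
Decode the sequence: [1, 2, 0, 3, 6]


Look up each index in the dictionary:
  1 -> 'test'
  2 -> 'world'
  0 -> 'foo'
  3 -> 'fast'
  6 -> 'slow'

Decoded: "test world foo fast slow"


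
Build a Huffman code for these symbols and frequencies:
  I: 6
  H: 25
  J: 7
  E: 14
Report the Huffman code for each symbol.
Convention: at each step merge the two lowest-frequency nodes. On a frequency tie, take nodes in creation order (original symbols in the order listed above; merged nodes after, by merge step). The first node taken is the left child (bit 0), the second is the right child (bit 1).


Huffman tree construction:
Step 1: Merge I(6) + J(7) = 13
Step 2: Merge (I+J)(13) + E(14) = 27
Step 3: Merge H(25) + ((I+J)+E)(27) = 52
Read each symbol's code off the tree from the root (left child = 0, right child = 1).

Codes:
  I: 100 (length 3)
  H: 0 (length 1)
  J: 101 (length 3)
  E: 11 (length 2)
Average code length: 92/52 = 1.7692 bits/symbol


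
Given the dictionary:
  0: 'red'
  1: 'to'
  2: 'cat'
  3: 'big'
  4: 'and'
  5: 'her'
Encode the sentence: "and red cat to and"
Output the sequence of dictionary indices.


Look up each word in the dictionary:
  'and' -> 4
  'red' -> 0
  'cat' -> 2
  'to' -> 1
  'and' -> 4

Encoded: [4, 0, 2, 1, 4]


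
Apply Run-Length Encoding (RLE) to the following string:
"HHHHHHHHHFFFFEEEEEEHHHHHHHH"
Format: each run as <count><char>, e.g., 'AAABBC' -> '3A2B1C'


Scanning runs left to right:
  i=0: run of 'H' x 9 -> '9H'
  i=9: run of 'F' x 4 -> '4F'
  i=13: run of 'E' x 6 -> '6E'
  i=19: run of 'H' x 8 -> '8H'

RLE = 9H4F6E8H


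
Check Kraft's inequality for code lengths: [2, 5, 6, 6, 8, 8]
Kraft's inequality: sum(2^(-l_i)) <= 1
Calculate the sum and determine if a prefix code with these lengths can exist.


Sum = 2^(-2) + 2^(-5) + 2^(-6) + 2^(-6) + 2^(-8) + 2^(-8)
    = 0.25 + 0.03125 + 0.015625 + 0.015625 + 0.00390625 + 0.00390625
    = 82/256 = 0.3203125
Since 0.3203125 <= 1, Kraft's inequality IS satisfied.
A prefix code with these lengths CAN exist.

Kraft sum = 0.3203125. Satisfied.


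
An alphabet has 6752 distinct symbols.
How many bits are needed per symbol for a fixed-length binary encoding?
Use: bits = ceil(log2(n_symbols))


log2(6752) = 12.7211
Bracket: 2^12 = 4096 < 6752 <= 2^13 = 8192
So ceil(log2(6752)) = 13

bits = ceil(log2(6752)) = ceil(12.7211) = 13 bits


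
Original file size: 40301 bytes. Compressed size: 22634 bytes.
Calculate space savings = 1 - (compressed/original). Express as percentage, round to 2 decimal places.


ratio = compressed/original = 22634/40301 = 0.561624
savings = 1 - ratio = 1 - 0.561624 = 0.438376
as a percentage: 0.438376 * 100 = 43.84%

Space savings = 1 - 22634/40301 = 43.84%


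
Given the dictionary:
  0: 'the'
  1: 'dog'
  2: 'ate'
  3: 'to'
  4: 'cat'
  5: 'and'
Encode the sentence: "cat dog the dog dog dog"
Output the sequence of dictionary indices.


Look up each word in the dictionary:
  'cat' -> 4
  'dog' -> 1
  'the' -> 0
  'dog' -> 1
  'dog' -> 1
  'dog' -> 1

Encoded: [4, 1, 0, 1, 1, 1]


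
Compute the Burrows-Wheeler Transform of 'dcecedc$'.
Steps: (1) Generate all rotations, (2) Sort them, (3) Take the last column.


Rotations (sorted):
  0: $dcecedc -> last char: c
  1: c$dceced -> last char: d
  2: cecedc$d -> last char: d
  3: cedc$dce -> last char: e
  4: dc$dcece -> last char: e
  5: dcecedc$ -> last char: $
  6: ecedc$dc -> last char: c
  7: edc$dcec -> last char: c


BWT = cddee$cc


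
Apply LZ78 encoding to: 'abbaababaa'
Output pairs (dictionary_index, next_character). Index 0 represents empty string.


LZ78 encoding steps:
Dictionary: {0: ''}
Step 1: w='' (idx 0), next='a' -> output (0, 'a'), add 'a' as idx 1
Step 2: w='' (idx 0), next='b' -> output (0, 'b'), add 'b' as idx 2
Step 3: w='b' (idx 2), next='a' -> output (2, 'a'), add 'ba' as idx 3
Step 4: w='a' (idx 1), next='b' -> output (1, 'b'), add 'ab' as idx 4
Step 5: w='ab' (idx 4), next='a' -> output (4, 'a'), add 'aba' as idx 5
Step 6: w='a' (idx 1), end of input -> output (1, '')


Encoded: [(0, 'a'), (0, 'b'), (2, 'a'), (1, 'b'), (4, 'a'), (1, '')]


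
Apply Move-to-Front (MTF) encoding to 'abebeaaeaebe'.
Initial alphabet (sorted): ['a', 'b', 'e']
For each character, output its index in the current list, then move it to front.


MTF encoding:
'a': index 0 in ['a', 'b', 'e'] -> ['a', 'b', 'e']
'b': index 1 in ['a', 'b', 'e'] -> ['b', 'a', 'e']
'e': index 2 in ['b', 'a', 'e'] -> ['e', 'b', 'a']
'b': index 1 in ['e', 'b', 'a'] -> ['b', 'e', 'a']
'e': index 1 in ['b', 'e', 'a'] -> ['e', 'b', 'a']
'a': index 2 in ['e', 'b', 'a'] -> ['a', 'e', 'b']
'a': index 0 in ['a', 'e', 'b'] -> ['a', 'e', 'b']
'e': index 1 in ['a', 'e', 'b'] -> ['e', 'a', 'b']
'a': index 1 in ['e', 'a', 'b'] -> ['a', 'e', 'b']
'e': index 1 in ['a', 'e', 'b'] -> ['e', 'a', 'b']
'b': index 2 in ['e', 'a', 'b'] -> ['b', 'e', 'a']
'e': index 1 in ['b', 'e', 'a'] -> ['e', 'b', 'a']


Output: [0, 1, 2, 1, 1, 2, 0, 1, 1, 1, 2, 1]


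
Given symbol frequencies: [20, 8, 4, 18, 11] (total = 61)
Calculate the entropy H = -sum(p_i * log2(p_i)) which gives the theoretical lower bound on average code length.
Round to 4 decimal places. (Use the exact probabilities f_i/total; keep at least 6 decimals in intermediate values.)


Per-symbol terms -p_i * log2(p_i) with p_i = f_i/61:
  p = 20/61 = 0.327869: log2(p) = -1.608809, -p*log2(p) = 0.527478
  p = 8/61 = 0.131148: log2(p) = -2.930737, -p*log2(p) = 0.384359
  p = 4/61 = 0.065574: log2(p) = -3.930737, -p*log2(p) = 0.257753
  p = 18/61 = 0.295082: log2(p) = -1.760812, -p*log2(p) = 0.519584
  p = 11/61 = 0.180328: log2(p) = -2.471306, -p*log2(p) = 0.445645
H = 0.527478 + 0.384359 + 0.257753 + 0.519584 + 0.445645 = 2.134819

H = 2.1348 bits/symbol


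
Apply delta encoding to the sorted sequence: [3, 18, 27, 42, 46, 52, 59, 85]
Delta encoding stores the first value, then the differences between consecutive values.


First value: 3
Deltas:
  18 - 3 = 15
  27 - 18 = 9
  42 - 27 = 15
  46 - 42 = 4
  52 - 46 = 6
  59 - 52 = 7
  85 - 59 = 26


Delta encoded: [3, 15, 9, 15, 4, 6, 7, 26]


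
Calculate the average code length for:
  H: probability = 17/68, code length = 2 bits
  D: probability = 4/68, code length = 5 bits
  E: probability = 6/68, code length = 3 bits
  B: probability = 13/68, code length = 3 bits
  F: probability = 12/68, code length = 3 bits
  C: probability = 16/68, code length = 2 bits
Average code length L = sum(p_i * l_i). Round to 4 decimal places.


Weighted contributions p_i * l_i:
  H: (17/68) * 2 = 34/68
  D: (4/68) * 5 = 20/68
  E: (6/68) * 3 = 18/68
  B: (13/68) * 3 = 39/68
  F: (12/68) * 3 = 36/68
  C: (16/68) * 2 = 32/68
Sum = (34 + 20 + 18 + 39 + 36 + 32)/68 = 179/68

L = 179/68 = 2.6324 bits/symbol


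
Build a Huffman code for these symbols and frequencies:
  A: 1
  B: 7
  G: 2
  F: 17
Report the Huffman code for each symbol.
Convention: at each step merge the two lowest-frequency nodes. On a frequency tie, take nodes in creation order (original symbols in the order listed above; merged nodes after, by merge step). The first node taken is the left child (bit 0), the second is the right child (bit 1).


Huffman tree construction:
Step 1: Merge A(1) + G(2) = 3
Step 2: Merge (A+G)(3) + B(7) = 10
Step 3: Merge ((A+G)+B)(10) + F(17) = 27
Read each symbol's code off the tree from the root (left child = 0, right child = 1).

Codes:
  A: 000 (length 3)
  B: 01 (length 2)
  G: 001 (length 3)
  F: 1 (length 1)
Average code length: 40/27 = 1.4815 bits/symbol
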